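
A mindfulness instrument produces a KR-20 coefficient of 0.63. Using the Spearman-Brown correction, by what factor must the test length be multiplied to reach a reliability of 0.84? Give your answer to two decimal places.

3.08

n = 0.84 × (1 − 0.63) / [ 0.63 × (1 − 0.84) ]
  = 0.3108 / 0.1008 = 3.0833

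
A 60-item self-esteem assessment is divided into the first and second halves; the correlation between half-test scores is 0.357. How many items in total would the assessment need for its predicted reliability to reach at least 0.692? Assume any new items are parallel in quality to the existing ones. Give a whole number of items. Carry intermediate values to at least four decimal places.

122

Corrected full-test reliability: r_full = 2 × 0.357 / (1 + 0.357) ≈ 0.5262
n = r_tgt(1 − r_full) / [r_full(1 − r_tgt)] = 0.692 × 0.4738 / (0.5262 × 0.308) ≈ 2.0230
Required items = 2.0230 × 60 = 121.38, so 122 items.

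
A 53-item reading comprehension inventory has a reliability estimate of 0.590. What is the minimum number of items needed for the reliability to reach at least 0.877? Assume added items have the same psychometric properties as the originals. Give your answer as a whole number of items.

Spearman-Brown solved for the length factor n:
n = r*(1 − r) / [ r (1 − r*) ]
n = [0.877 × 0.410] / [0.590 × 0.123]
n = 0.359570 / 0.072570 ≈ 4.9548
Items needed = n × 53 = 4.9548 × 53 ≈ 262.60 → round up to 263

263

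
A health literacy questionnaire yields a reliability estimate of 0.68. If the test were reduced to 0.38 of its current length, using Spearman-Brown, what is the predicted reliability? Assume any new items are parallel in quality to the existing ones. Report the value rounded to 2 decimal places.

0.45

Spearman-Brown: r_new = n·r / (1 + (n − 1)·r)
r_new = 0.38·0.68 / [1 + (0.38 − 1)·0.68]
     = 0.2584 / 0.5784 = 0.4467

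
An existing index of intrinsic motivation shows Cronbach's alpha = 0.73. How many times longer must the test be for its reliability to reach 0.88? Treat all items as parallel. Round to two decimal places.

n = 0.88(1 − 0.73) / [0.73(1 − 0.88)]
  = 0.2376 / 0.0876 = 2.7123

2.71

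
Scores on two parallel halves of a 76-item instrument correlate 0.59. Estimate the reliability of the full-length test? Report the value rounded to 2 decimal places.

Each half is half the length of the full test, so the full test is n = 2 times a half.
r_full = 2(0.59) / (1 + 0.59)
r_full = 1.1800 / 1.5900 ≈ 0.7421

0.74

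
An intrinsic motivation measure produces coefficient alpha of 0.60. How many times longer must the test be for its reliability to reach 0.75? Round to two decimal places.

Rearranging the Spearman-Brown formula for n,
n = r*(1 − r) / [ r (1 − r*) ]
n = [0.75 × 0.40] / [0.60 × 0.25]
  = 0.3000 / 0.1500 = 2.0000

2.00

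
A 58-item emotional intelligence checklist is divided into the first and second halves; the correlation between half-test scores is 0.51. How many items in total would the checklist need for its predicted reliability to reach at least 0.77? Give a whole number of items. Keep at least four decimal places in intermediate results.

r_full = 2(0.51)/(1 + 0.51) = 0.6755
n = r_tgt(1 − r_full) / [r_full(1 − r_tgt)] = 0.77 × 0.3245 / (0.6755 × 0.23) ≈ 1.6082
Required items = 1.6082 × 58 = 93.28, so 94 items.

94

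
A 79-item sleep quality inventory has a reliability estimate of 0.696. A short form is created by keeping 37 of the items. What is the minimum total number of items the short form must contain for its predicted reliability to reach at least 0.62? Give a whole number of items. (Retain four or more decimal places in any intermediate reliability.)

57

First, r for the 37-item form: n = 37/79 = 0.4684, so r_37 = 0.4684·0.696/(1 + (0.4684 − 1)·0.696) = 0.5175
Length factor from the short form to reach 0.62: n' = 0.62(1 − 0.5175) / [0.5175(1 − 0.62)] ≈ 1.5212
Items = 1.5212 × 37 ≈ 56.28 → 57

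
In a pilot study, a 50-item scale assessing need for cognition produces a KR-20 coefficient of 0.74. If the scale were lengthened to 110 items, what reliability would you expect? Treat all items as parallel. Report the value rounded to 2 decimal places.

Length ratio n = 110/50 = 2.2
r_new = 2.2·0.74 / [1 + (2.2 − 1)·0.74]
r_new = 1.6280 / 1.8880 ≈ 0.8623

0.86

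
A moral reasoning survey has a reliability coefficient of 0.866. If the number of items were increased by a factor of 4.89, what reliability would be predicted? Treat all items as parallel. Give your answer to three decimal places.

0.969

By Spearman-Brown, r_new = n r / (1 + (n − 1) r).
r_new = 4.89·0.866 / [1 + (4.89 − 1)·0.866]
r_new = 4.2347 / 4.3687 ≈ 0.9693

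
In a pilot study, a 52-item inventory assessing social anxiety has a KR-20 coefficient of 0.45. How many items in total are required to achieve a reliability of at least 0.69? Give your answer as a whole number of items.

n = [0.69 × 0.55] / [0.45 × 0.31]
  = 0.3795 / 0.1395 = 2.7204
Items needed = n × 52 = 2.7204 × 52 ≈ 141.46 → round up to 142

142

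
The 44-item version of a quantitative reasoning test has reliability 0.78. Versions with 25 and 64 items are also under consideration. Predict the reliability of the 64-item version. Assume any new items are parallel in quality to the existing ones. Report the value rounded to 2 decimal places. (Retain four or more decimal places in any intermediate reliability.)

The 25-item form is not needed; work directly from the 44-item form with n = 64/44 = 1.4545.
r_{64} = n·r / (1 + (n − 1)·r) = 1.1345 / 1.3545 ≈ 0.8376

0.84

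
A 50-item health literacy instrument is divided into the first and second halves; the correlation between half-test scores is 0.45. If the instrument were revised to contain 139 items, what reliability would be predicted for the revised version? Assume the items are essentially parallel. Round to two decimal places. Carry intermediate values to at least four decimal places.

Spearman-Brown correction (n = 2): r_full = 2·0.45/(1 + 0.45) = 0.6207
Then adjust to 139 items: n = 139/50 = 2.7800
r_new = n·r_full / (1 + (n − 1)·r_full) = 1.7255 / 2.1048 ≈ 0.8198

0.82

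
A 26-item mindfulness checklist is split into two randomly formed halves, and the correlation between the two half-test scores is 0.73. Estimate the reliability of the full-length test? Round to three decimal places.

Apply the Spearman-Brown correction with n = 2:
r_full = 2r_hh / (1 + r_hh) = 2 × 0.73 / (1 + 0.73)
r_full = 1.4600 / 1.7300 ≈ 0.8439

0.844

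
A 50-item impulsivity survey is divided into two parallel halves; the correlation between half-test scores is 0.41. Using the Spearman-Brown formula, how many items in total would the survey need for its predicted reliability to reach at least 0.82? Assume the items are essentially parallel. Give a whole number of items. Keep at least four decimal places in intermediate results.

Corrected full-test reliability: r_full = 2 × 0.41 / (1 + 0.41) ≈ 0.5816
n = r_tgt(1 − r_full) / [r_full(1 − r_tgt)] = 0.82 × 0.4184 / (0.5816 × 0.18) ≈ 3.2772
Items = 3.2772 × 50 ≈ 163.86 → 164

164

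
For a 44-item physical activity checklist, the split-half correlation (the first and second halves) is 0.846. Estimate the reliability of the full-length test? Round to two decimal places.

0.92

Each half is half the length of the full test, so the full test is n = 2 times a half.
r_full = 2r_hh / (1 + r_hh) = 2 × 0.846 / (1 + 0.846)
       = 1.6920 / 1.8460 = 0.9166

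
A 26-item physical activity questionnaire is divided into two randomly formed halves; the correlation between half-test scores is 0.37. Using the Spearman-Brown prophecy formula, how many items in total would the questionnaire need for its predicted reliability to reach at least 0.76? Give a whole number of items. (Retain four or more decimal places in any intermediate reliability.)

Corrected full-test reliability: r_full = 2 × 0.37 / (1 + 0.37) ≈ 0.5401
n = r_tgt(1 − r_full) / [r_full(1 − r_tgt)] = 0.76 × 0.4599 / (0.5401 × 0.24) ≈ 2.6964
Required items = 2.6964 × 26 = 70.11, so 71 items.

71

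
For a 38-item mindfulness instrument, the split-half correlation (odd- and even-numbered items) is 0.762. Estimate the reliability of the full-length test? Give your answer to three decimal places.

Apply the Spearman-Brown correction with n = 2:
r_full = 2r_hh / (1 + r_hh) = 2 × 0.762 / (1 + 0.762)
r_full = 1.5240 / 1.7620 ≈ 0.8649

0.865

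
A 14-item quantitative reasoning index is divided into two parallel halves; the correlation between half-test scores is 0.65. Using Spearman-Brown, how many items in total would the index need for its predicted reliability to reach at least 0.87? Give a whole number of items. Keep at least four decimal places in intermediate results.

r_full = 2(0.65)/(1 + 0.65) = 0.7879
Solve Spearman-Brown for n: n = 0.87(1 − 0.7879) / [0.7879(1 − 0.87)] = 1.8015
Required items = 1.8015 × 14 = 25.22, so 26 items.

26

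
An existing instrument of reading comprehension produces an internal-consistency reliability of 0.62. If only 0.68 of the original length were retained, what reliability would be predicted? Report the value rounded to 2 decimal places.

0.53

r_new = 0.68·0.62 / [1 + (0.68 − 1)·0.62]
     = 0.4216 / 0.8016 = 0.5259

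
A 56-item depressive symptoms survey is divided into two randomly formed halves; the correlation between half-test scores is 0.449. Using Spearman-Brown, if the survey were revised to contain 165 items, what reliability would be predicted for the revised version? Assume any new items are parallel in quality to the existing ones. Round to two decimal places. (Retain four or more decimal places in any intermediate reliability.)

0.83

First correct the split-half correlation to full-test reliability: r_full = 2 × 0.449 / (1 + 0.449) ≈ 0.6197
Then adjust to 165 items: n = 165/56 = 2.9464
r_new = n·r_full / (1 + (n − 1)·r_full) = 1.8259 / 2.2062 ≈ 0.8276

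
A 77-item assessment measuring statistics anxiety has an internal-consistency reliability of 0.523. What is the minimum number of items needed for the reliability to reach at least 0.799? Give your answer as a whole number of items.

280

Invert Spearman-Brown to solve for n:
n = r*(1 − r) / [ r (1 − r*) ]
n = [0.799 × 0.477] / [0.523 × 0.201]
n = 0.381123 / 0.105123 ≈ 3.6255
3.6255 × 77 = 279.16 → 280 items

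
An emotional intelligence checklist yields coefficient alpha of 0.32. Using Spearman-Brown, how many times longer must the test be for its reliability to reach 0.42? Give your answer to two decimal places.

n = [0.42 × 0.68] / [0.32 × 0.58]
n = 0.2856 / 0.1856 ≈ 1.5388

1.54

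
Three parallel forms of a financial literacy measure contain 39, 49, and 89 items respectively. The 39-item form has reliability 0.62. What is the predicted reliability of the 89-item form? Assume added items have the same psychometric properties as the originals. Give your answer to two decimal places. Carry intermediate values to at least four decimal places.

0.79

The 49-item form is not needed; work directly from the 39-item form with n = 89/39 = 2.2821.
r_{89} = n·r / (1 + (n − 1)·r) = 1.4149 / 1.7949 ≈ 0.7883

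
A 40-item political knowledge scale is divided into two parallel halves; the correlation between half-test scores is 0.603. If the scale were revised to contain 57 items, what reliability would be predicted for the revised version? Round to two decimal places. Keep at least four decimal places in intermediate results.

0.81

Full-test reliability from the split-half r: r_full = 2(0.603)/(1 + 0.603) = 0.7523
Length factor from 40 to 57 items: n = 57/40 = 1.4250
r_new = n·r_full / (1 + (n − 1)·r_full) = 1.0720 / 1.3197 ≈ 0.8123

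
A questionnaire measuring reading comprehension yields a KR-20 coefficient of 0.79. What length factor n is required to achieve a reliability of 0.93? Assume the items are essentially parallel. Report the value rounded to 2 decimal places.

Rearranging the Spearman-Brown formula for n,
n = r_target (1 − r_old) / [ r_old (1 − r_target) ]
n = 0.93(1 − 0.79) / [0.79(1 − 0.93)]
n = 0.1953 / 0.0553 ≈ 3.5316

3.53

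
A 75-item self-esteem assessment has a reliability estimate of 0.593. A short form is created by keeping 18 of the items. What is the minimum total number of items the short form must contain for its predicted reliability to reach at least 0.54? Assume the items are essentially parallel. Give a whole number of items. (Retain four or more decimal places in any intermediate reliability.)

Short-form reliability: n = 18/75 = 0.2400; r_18 = n·r/(1+(n−1)r) ≈ 0.2591
Length factor from the short form to reach 0.54: n' = 0.54(1 − 0.2591) / [0.2591(1 − 0.54)] ≈ 3.3568
Items = 3.3568 × 18 ≈ 60.42 → 61

61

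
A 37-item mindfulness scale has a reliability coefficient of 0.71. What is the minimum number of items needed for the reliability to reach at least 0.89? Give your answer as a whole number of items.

123

Rearranging the Spearman-Brown formula for n,
n = r_target (1 − r_old) / [ r_old (1 − r_target) ]
n = 0.89 × (1 − 0.71) / [ 0.71 × (1 − 0.89) ]
  = 0.2581 / 0.0781 = 3.3047
3.3047 × 37 = 122.27 → 123 items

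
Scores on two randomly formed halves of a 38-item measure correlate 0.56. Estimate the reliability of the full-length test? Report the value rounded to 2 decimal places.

The full test is twice the length of either half (n = 2).
r_full = 2(0.56) / (1 + 0.56)
r_full = 1.1200 / 1.5600 ≈ 0.7179

0.72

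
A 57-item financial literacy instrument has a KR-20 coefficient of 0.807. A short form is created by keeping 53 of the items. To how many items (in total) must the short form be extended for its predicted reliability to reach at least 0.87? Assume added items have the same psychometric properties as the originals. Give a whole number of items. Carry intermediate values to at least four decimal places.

92

Short-form reliability: n = 53/57 = 0.9298; r_53 = n·r/(1+(n−1)r) ≈ 0.7954
Length factor from the short form to reach 0.87: n' = 0.87(1 − 0.7954) / [0.7954(1 − 0.87)] ≈ 1.7215
Items = 1.7215 × 53 ≈ 91.24 → 92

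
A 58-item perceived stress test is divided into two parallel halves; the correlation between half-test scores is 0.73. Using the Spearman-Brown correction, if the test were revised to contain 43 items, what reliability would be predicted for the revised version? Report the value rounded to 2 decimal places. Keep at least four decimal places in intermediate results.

0.80

Full-test reliability from the split-half r: r_full = 2(0.73)/(1 + 0.73) = 0.8439
Then adjust to 43 items: n = 43/58 = 0.7414
r_new = n·r_full / (1 + (n − 1)·r_full) = 0.6257 / 0.7818 ≈ 0.8003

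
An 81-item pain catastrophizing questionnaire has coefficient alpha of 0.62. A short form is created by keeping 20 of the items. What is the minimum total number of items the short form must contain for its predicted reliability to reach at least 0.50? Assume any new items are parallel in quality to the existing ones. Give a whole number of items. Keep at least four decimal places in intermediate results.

First, r for the 20-item form: n = 20/81 = 0.2469, so r_20 = 0.2469·0.62/(1 + (0.2469 − 1)·0.62) = 0.2872
Length factor from the short form to reach 0.50: n' = 0.50(1 − 0.2872) / [0.2872(1 − 0.50)] ≈ 2.4819
Items = 2.4819 × 20 ≈ 49.64 → 50

50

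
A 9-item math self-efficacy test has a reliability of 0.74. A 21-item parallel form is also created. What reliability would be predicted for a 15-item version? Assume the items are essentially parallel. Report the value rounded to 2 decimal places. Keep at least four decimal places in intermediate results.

0.83

Only the ratio of lengths matters: n = 15/9 = 1.6667
r_{15} = n·r / (1 + (n − 1)·r) = 1.2334 / 1.4934 ≈ 0.8259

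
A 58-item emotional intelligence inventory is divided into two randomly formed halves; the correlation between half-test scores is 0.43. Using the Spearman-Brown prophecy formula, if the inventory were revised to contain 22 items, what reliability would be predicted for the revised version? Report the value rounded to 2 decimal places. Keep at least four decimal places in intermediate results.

Spearman-Brown correction (n = 2): r_full = 2·0.43/(1 + 0.43) = 0.6014
Length factor from 58 to 22 items: n = 22/58 = 0.3793
r_new = n·r_full / (1 + (n − 1)·r_full) = 0.2281 / 0.6267 ≈ 0.3640

0.36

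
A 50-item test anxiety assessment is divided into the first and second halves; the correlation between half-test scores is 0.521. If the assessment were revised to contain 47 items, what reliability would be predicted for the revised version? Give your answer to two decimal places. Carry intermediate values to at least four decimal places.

0.67

Spearman-Brown correction (n = 2): r_full = 2·0.521/(1 + 0.521) = 0.6851
Then adjust to 47 items: n = 47/50 = 0.9400
r_new = n·r_full / (1 + (n − 1)·r_full) = 0.6440 / 0.9589 ≈ 0.6716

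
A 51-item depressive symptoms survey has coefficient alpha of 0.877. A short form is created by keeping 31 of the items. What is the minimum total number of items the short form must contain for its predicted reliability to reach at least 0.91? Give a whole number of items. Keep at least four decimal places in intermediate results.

Short-form reliability: n = 31/51 = 0.6078; r_31 = n·r/(1+(n−1)r) ≈ 0.8125
Length factor from the short form to reach 0.91: n' = 0.91(1 − 0.8125) / [0.8125(1 − 0.91)] ≈ 2.3333
Items = 2.3333 × 31 ≈ 72.33 → 73

73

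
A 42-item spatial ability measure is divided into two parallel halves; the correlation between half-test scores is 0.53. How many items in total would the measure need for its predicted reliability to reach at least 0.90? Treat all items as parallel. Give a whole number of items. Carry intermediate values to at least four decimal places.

168

r_full = 2(0.53)/(1 + 0.53) = 0.6928
Solve Spearman-Brown for n: n = 0.90(1 − 0.6928) / [0.6928(1 − 0.90)] = 3.9908
Required items = 3.9908 × 42 = 167.61, so 168 items.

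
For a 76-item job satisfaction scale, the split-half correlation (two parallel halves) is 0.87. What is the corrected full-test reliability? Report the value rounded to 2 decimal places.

0.93

The full test is twice the length of either half (n = 2).
r_full = 2(0.87) / (1 + 0.87)
r_full = 1.7400 / 1.8700 ≈ 0.9305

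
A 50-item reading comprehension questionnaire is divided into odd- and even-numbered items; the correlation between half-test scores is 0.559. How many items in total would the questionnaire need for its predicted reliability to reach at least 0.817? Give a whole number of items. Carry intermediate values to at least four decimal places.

Corrected full-test reliability: r_full = 2 × 0.559 / (1 + 0.559) ≈ 0.7171
n = r_tgt(1 − r_full) / [r_full(1 − r_tgt)] = 0.817 × 0.2829 / (0.7171 × 0.183) ≈ 1.7613
Items = 1.7613 × 50 ≈ 88.06 → 89

89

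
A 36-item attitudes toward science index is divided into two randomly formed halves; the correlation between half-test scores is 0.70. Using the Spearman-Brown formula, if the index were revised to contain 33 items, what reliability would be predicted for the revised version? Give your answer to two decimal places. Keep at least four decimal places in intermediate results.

0.81

First correct the split-half correlation to full-test reliability: r_full = 2 × 0.70 / (1 + 0.70) ≈ 0.8235
Then adjust to 33 items: n = 33/36 = 0.9167
r_new = n·r_full / (1 + (n − 1)·r_full) = 0.7549 / 0.9314 ≈ 0.8105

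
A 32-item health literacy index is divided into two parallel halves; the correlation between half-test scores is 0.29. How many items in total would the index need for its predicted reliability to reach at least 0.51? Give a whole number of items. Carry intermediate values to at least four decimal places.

41

r_full = 2(0.29)/(1 + 0.29) = 0.4496
n = r_tgt(1 − r_full) / [r_full(1 − r_tgt)] = 0.51 × 0.5504 / (0.4496 × 0.49) ≈ 1.2742
Required items = 1.2742 × 32 = 40.77, so 41 items.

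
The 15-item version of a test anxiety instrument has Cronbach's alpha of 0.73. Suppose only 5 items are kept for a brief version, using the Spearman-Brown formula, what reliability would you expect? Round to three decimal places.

n = 5/15 = 0.3333
r_new = (0.3333 × 0.73) / (1 + (0.3333 − 1) × 0.73)
     = 0.2433 / 0.5133 = 0.4740

0.474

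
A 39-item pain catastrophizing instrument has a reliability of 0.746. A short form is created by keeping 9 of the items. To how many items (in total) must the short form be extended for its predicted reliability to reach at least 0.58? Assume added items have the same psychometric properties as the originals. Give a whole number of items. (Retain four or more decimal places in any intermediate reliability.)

19

Short-form reliability: n = 9/39 = 0.2308; r_9 = n·r/(1+(n−1)r) ≈ 0.4040
Then solve for n' with r_old = 0.4040, r_target = 0.58: n' = 0.58(1 − 0.4040)/[0.4040(1 − 0.58)] = 2.0372
Items = 2.0372 × 9 ≈ 18.33 → 19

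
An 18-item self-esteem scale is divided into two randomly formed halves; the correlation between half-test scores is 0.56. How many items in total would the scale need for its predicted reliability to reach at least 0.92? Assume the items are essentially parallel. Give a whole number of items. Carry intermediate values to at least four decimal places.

r_full = 2(0.56)/(1 + 0.56) = 0.7179
n = r_tgt(1 − r_full) / [r_full(1 − r_tgt)] = 0.92 × 0.2821 / (0.7179 × 0.08) ≈ 4.5189
Required items = 4.5189 × 18 = 81.34, so 82 items.

82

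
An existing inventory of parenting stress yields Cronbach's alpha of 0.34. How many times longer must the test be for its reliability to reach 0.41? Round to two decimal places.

Invert Spearman-Brown to solve for n:
n = r_target (1 − r_old) / [ r_old (1 − r_target) ]
n = 0.41 × (1 − 0.34) / [ 0.34 × (1 − 0.41) ]
  = 0.2706 / 0.2006 = 1.3490

1.35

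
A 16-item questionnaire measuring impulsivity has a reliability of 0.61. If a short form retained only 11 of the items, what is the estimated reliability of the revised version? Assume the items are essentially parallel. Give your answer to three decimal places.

0.518

Length ratio n = 11/16 = 0.6875
r_new = (0.6875 × 0.61) / (1 + (0.6875 − 1) × 0.61)
r_new = 0.4194 / 0.8094 ≈ 0.5182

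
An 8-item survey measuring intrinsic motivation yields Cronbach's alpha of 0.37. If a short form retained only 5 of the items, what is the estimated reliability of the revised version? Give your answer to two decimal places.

0.27

Length ratio n = 5/8 = 0.625
r_new = (0.625 × 0.37) / (1 + (0.625 − 1) × 0.37)
r_new = 0.2313 / 0.8613 ≈ 0.2685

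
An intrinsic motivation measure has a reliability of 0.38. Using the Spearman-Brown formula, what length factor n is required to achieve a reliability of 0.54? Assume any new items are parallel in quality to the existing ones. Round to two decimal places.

1.92

n = 0.54(1 − 0.38) / [0.38(1 − 0.54)]
  = 0.3348 / 0.1748 = 1.9153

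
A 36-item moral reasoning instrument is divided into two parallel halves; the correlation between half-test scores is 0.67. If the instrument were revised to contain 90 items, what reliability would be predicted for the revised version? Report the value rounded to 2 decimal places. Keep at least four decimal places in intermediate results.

Full-test reliability from the split-half r: r_full = 2(0.67)/(1 + 0.67) = 0.8024
Then adjust to 90 items: n = 90/36 = 2.5000
r_new = n·r_full / (1 + (n − 1)·r_full) = 2.0060 / 2.2036 ≈ 0.9103

0.91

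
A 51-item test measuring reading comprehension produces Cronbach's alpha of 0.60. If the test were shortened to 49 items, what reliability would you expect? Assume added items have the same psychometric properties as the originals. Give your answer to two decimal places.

0.59

n = 49/51 = 0.9608
By Spearman-Brown, r_new = n r / (1 + (n − 1) r).
r_new = (0.9608 × 0.60) / (1 + (0.9608 − 1) × 0.60)
r_new = 0.5765 / 0.9765 ≈ 0.5904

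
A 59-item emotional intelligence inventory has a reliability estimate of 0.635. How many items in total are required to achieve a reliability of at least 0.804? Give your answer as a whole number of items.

140

n = 0.804(1 − 0.635) / [0.635(1 − 0.804)]
n = 0.293460 / 0.124460 ≈ 2.3579
So the test needs 2.3579 × 59 ≈ 139.12 items; rounding up, 140.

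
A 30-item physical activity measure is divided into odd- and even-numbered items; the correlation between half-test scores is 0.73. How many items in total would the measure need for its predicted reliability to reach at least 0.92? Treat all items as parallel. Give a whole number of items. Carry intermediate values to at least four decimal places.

Corrected full-test reliability: r_full = 2 × 0.73 / (1 + 0.73) ≈ 0.8439
n = r_tgt(1 − r_full) / [r_full(1 − r_tgt)] = 0.92 × 0.1561 / (0.8439 × 0.08) ≈ 2.1272
Required items = 2.1272 × 30 = 63.82, so 64 items.

64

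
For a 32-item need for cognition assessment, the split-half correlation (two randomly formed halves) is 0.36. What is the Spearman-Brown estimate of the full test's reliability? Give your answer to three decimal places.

0.529

r_full = 2r_hh / (1 + r_hh) = 2 × 0.36 / (1 + 0.36)
       = 0.7200 / 1.3600 = 0.5294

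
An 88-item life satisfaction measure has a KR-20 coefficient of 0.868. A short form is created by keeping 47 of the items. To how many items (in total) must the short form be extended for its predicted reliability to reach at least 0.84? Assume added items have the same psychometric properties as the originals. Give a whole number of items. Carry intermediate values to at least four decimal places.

71

Short-form reliability: n = 47/88 = 0.5341; r_47 = n·r/(1+(n−1)r) ≈ 0.7784
Then solve for n' with r_old = 0.7784, r_target = 0.84: n' = 0.84(1 − 0.7784)/[0.7784(1 − 0.84)] = 1.4946
Items = 1.4946 × 47 ≈ 70.25 → 71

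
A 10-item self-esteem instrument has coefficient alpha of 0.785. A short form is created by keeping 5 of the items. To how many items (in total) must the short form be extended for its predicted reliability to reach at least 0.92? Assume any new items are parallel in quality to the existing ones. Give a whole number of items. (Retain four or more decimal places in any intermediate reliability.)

32

Short-form reliability: n = 5/10 = 0.5000; r_5 = n·r/(1+(n−1)r) ≈ 0.6461
Then solve for n' with r_old = 0.6461, r_target = 0.92: n' = 0.92(1 − 0.6461)/[0.6461(1 − 0.92)] = 6.2991
Total items = 6.2991 × 5 = 31.50, rounded up to 32.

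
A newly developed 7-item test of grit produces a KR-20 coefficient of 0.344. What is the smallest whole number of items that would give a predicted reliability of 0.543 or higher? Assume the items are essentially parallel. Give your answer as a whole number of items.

Rearranging the Spearman-Brown formula for n,
n = r_target (1 − r_old) / [ r_old (1 − r_target) ]
n = [0.543 × 0.656] / [0.344 × 0.457]
n = 0.356208 / 0.157208 ≈ 2.2658
2.2658 × 7 = 15.86 → 16 items

16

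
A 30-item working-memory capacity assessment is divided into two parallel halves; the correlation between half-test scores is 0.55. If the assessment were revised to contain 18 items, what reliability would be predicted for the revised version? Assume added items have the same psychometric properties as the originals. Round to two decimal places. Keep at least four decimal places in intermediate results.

First correct the split-half correlation to full-test reliability: r_full = 2 × 0.55 / (1 + 0.55) ≈ 0.7097
Length factor from 30 to 18 items: n = 18/30 = 0.6000
r_new = n·r_full / (1 + (n − 1)·r_full) = 0.4258 / 0.7161 ≈ 0.5946

0.59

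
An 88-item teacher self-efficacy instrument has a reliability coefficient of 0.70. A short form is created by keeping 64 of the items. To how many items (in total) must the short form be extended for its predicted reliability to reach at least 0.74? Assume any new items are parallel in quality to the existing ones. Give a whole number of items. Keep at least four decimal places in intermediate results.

108

Short-form reliability: n = 64/88 = 0.7273; r_64 = n·r/(1+(n−1)r) ≈ 0.6292
Then solve for n' with r_old = 0.6292, r_target = 0.74: n' = 0.74(1 − 0.6292)/[0.6292(1 − 0.74)] = 1.6773
Total items = 1.6773 × 64 = 107.35, rounded up to 108.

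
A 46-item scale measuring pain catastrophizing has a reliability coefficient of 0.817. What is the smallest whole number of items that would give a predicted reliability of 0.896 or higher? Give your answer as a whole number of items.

n = 0.896(1 − 0.817) / [0.817(1 − 0.896)]
n = 0.163968 / 0.084968 ≈ 1.9298
Items needed = n × 46 = 1.9298 × 46 ≈ 88.77 → round up to 89

89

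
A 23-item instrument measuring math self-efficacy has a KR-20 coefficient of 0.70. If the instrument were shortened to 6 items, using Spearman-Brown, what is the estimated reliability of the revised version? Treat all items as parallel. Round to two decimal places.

n = 6/23 = 0.2609
By Spearman-Brown, r_new = n r / (1 + (n − 1) r).
r_new = 0.2609·0.70 / [1 + (0.2609 − 1)·0.70]
r_new = 0.1826 / 0.4826 ≈ 0.3784

0.38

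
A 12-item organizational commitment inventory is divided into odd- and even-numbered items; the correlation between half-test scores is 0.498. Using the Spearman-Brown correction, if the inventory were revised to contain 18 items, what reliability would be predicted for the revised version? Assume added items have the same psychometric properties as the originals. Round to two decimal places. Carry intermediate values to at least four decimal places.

Spearman-Brown correction (n = 2): r_full = 2·0.498/(1 + 0.498) = 0.6649
Length factor from 12 to 18 items: n = 18/12 = 1.5000
r_new = n·r_full / (1 + (n − 1)·r_full) = 0.9974 / 1.3325 ≈ 0.7485

0.75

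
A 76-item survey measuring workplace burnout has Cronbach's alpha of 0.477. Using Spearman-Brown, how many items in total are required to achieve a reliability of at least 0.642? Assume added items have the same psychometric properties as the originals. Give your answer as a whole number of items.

150

n = 0.642 × (1 − 0.477) / [ 0.477 × (1 − 0.642) ]
  = 0.335766 / 0.170766 = 1.9662
So the test needs 1.9662 × 76 ≈ 149.43 items; rounding up, 150.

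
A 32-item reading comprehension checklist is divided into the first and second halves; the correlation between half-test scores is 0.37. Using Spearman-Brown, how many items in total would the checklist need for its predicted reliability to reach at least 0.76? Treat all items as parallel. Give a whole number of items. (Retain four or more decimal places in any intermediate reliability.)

87

r_full = 2(0.37)/(1 + 0.37) = 0.5401
Solve Spearman-Brown for n: n = 0.76(1 − 0.5401) / [0.5401(1 − 0.76)] = 2.6964
Required items = 2.6964 × 32 = 86.28, so 87 items.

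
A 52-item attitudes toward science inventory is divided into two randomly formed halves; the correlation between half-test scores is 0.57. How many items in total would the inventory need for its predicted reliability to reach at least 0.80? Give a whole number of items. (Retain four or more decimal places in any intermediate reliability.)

r_full = 2(0.57)/(1 + 0.57) = 0.7261
n = r_tgt(1 − r_full) / [r_full(1 − r_tgt)] = 0.80 × 0.2739 / (0.7261 × 0.20) ≈ 1.5089
Required items = 1.5089 × 52 = 78.46, so 79 items.

79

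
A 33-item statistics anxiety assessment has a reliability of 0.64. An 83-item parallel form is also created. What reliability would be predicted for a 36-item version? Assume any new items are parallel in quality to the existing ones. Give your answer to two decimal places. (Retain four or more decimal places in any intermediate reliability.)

0.66

Only the ratio of lengths matters: n = 36/33 = 1.0909
r_{36} = n·r / (1 + (n − 1)·r) = 0.6982 / 1.0582 ≈ 0.6598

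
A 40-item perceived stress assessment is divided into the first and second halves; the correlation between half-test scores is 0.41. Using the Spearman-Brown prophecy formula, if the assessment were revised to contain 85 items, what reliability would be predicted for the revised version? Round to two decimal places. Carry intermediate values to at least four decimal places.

Full-test reliability from the split-half r: r_full = 2(0.41)/(1 + 0.41) = 0.5816
Then adjust to 85 items: n = 85/40 = 2.1250
r_new = n·r_full / (1 + (n − 1)·r_full) = 1.2359 / 1.6543 ≈ 0.7471

0.75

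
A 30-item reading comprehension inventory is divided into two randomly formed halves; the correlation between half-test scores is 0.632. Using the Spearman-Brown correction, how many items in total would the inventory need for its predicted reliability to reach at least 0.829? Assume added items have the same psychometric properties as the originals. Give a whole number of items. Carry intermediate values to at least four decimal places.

Corrected full-test reliability: r_full = 2 × 0.632 / (1 + 0.632) ≈ 0.7745
Solve Spearman-Brown for n: n = 0.829(1 − 0.7745) / [0.7745(1 − 0.829)] = 1.4115
Items = 1.4115 × 30 ≈ 42.34 → 43

43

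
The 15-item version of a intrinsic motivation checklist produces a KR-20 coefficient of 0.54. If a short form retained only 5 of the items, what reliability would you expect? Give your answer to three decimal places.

The new length is 5/15 = 0.3333 times the old.
Apply the Spearman-Brown prophecy formula, r' = nr / [1 + (n − 1)r]:
r_new = 0.3333·0.54 / [1 + (0.3333 − 1)·0.54]
     = 0.1800 / 0.6400 = 0.2812

0.281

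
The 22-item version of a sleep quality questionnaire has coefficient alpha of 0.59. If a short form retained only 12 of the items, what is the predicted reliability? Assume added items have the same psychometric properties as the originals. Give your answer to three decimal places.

0.440

The new length is 12/22 = 0.5455 times the old.
Spearman-Brown: r_new = n·r / (1 + (n − 1)·r)
r_new = (0.5455 × 0.59) / (1 + (0.5455 − 1) × 0.59)
r_new = 0.3218 / 0.7318 ≈ 0.4397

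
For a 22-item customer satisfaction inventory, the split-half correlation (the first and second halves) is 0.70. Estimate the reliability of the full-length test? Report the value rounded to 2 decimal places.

Apply the Spearman-Brown correction with n = 2:
r_full = 2(0.70) / (1 + 0.70)
r_full = 1.4000 / 1.7000 ≈ 0.8235

0.82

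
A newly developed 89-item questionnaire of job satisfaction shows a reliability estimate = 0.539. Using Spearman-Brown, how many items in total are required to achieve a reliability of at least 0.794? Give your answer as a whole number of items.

Invert Spearman-Brown to solve for n:
n = r_target (1 − r_old) / [ r_old (1 − r_target) ]
n = [0.794 × 0.461] / [0.539 × 0.206]
  = 0.366034 / 0.111034 = 3.2966
3.2966 × 89 = 293.40 → 294 items

294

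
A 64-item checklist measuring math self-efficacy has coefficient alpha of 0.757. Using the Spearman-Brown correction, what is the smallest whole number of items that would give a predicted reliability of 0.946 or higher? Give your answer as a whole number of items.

Invert Spearman-Brown to solve for n:
n = r*(1 − r) / [ r (1 − r*) ]
n = [0.946 × 0.243] / [0.757 × 0.054]
n = 0.229878 / 0.040878 ≈ 5.6235
Items needed = n × 64 = 5.6235 × 64 ≈ 359.90 → round up to 360

360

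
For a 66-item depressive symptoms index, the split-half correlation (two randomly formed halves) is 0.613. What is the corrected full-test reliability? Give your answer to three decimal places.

The full test is twice the length of either half (n = 2).
r_full = 2r_hh / (1 + r_hh) = 2 × 0.613 / (1 + 0.613)
       = 1.2260 / 1.6130 = 0.7601

0.760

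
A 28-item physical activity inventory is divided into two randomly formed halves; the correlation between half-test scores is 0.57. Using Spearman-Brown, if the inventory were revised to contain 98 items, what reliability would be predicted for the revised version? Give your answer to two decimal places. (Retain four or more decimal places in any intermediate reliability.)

Full-test reliability from the split-half r: r_full = 2(0.57)/(1 + 0.57) = 0.7261
Length factor from 28 to 98 items: n = 98/28 = 3.5000
r_new = n·r_full / (1 + (n − 1)·r_full) = 2.5413 / 2.8152 ≈ 0.9027

0.90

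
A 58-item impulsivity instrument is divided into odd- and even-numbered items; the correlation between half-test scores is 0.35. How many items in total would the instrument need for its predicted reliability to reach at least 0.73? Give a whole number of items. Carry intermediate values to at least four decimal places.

146

r_full = 2(0.35)/(1 + 0.35) = 0.5185
n = r_tgt(1 − r_full) / [r_full(1 − r_tgt)] = 0.73 × 0.4815 / (0.5185 × 0.27) ≈ 2.5108
Items = 2.5108 × 58 ≈ 145.63 → 146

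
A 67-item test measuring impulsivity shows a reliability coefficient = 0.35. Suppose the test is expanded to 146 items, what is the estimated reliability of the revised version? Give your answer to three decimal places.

The new length is 146/67 = 2.1791 times the old.
By Spearman-Brown, r_new = n r / (1 + (n − 1) r).
r_new = 2.1791·0.35 / [1 + (2.1791 − 1)·0.35]
     = 0.7627 / 1.4127 = 0.5399

0.540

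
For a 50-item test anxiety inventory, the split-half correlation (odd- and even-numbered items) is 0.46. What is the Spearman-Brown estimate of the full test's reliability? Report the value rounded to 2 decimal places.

0.63

Each half is half the length of the full test, so the full test is n = 2 times a half.
r_full = 2(0.46) / (1 + 0.46)
r_full = 0.9200 / 1.4600 ≈ 0.6301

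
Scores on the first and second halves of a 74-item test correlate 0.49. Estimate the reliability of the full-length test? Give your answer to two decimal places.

Apply the Spearman-Brown correction with n = 2:
r_full = 2(0.49) / (1 + 0.49)
r_full = 0.9800 / 1.4900 ≈ 0.6577

0.66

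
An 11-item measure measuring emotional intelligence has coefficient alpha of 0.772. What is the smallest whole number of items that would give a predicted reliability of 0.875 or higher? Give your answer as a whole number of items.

Spearman-Brown solved for the length factor n:
n = r_target (1 − r_old) / [ r_old (1 − r_target) ]
n = [0.875 × 0.228] / [0.772 × 0.125]
  = 0.199500 / 0.096500 = 2.0674
Items needed = n × 11 = 2.0674 × 11 ≈ 22.74 → round up to 23

23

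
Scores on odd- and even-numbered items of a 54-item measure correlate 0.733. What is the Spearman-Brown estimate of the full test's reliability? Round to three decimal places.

Each half is half the length of the full test, so the full test is n = 2 times a half.
r_full = 2(0.733) / (1 + 0.733)
       = 1.4660 / 1.7330 = 0.8459

0.846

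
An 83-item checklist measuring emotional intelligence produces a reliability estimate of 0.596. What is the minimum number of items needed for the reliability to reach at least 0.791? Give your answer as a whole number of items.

213

n = [0.791 × 0.404] / [0.596 × 0.209]
  = 0.319564 / 0.124564 = 2.5655
Items needed = n × 83 = 2.5655 × 83 ≈ 212.94 → round up to 213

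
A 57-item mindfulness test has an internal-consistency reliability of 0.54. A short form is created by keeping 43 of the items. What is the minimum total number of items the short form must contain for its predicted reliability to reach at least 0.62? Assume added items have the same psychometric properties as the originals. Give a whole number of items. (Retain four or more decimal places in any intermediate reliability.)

First, r for the 43-item form: n = 43/57 = 0.7544, so r_43 = 0.7544·0.54/(1 + (0.7544 − 1)·0.54) = 0.4697
Then solve for n' with r_old = 0.4697, r_target = 0.62: n' = 0.62(1 − 0.4697)/[0.4697(1 − 0.62)] = 1.8421
Total items = 1.8421 × 43 = 79.21, rounded up to 80.

80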